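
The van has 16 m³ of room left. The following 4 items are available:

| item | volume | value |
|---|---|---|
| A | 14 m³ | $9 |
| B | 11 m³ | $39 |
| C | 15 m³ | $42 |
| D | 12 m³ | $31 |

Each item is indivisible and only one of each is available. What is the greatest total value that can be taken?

Check high-value combinations within 16 m³:
- C: volume 15, value 42
- B: volume 11, value 39
- D: volume 12, value 31
Best: $42.

$42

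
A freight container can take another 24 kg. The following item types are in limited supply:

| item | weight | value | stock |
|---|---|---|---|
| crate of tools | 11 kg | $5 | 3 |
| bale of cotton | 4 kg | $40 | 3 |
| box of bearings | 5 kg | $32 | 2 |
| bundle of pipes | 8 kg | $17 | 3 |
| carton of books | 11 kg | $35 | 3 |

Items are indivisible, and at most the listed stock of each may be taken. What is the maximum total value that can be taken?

$184

Best selections within weight 24 and stock limits:
- 3×bale of cotton + 2×box of bearings: weight 22, value 184
- 3×bale of cotton + 1×carton of books: weight 23, value 155
- 3×bale of cotton + 1×box of bearings: weight 17, value 152
- 2×bale of cotton + 1×box of bearings + 1×carton of books: weight 24, value 147
Best: $184.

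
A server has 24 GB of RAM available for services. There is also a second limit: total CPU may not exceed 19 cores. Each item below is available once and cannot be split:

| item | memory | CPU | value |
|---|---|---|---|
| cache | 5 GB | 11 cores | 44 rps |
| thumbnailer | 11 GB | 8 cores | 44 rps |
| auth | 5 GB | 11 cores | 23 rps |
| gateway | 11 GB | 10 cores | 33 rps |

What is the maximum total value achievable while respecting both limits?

88 rps

Feasible sets respecting both limits:
- cache+thumbnailer: memory 16, CPU 19, value 88
- thumbnailer+gateway: memory 22, CPU 18, value 77
- thumbnailer+auth: memory 16, CPU 19, value 67
Best: 88 rps.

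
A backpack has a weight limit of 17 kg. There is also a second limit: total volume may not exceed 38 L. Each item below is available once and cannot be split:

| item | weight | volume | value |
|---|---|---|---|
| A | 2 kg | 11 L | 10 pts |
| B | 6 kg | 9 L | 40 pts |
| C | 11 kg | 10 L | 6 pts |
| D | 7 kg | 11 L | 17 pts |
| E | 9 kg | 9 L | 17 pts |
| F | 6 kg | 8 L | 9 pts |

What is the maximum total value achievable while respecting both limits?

Feasible sets respecting both limits:
- A+B+D: weight 15, volume 31, value 67
- A+B+E: weight 17, volume 29, value 67
- A+B+F: weight 14, volume 28, value 59
Best: 67 pts.

67 pts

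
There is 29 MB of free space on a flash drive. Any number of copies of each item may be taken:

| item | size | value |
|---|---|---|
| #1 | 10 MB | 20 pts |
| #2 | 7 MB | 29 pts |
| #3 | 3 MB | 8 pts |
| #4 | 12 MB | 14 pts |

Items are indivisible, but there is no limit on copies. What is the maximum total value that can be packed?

Best value-per-unit is #2 at 29/7, and filling with it alone uses size 4×7=28. No mix of the others beats 4×29 = 116.

116 pts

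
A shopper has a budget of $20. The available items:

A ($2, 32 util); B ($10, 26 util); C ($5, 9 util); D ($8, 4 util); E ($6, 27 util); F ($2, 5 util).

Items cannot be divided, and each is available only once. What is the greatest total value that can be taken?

Check high-value combinations within $20:
- A+B+E+F: cost 2+10+6+2=20, value 32+26+27+5=90
- A+B+E: cost 2+10+6=18, value 32+26+27=85
- A+C+E+F: cost 2+5+6+2=15, value 32+9+27+5=73
- A+B+C+F: cost 2+10+5+2=19, value 32+26+9+5=72
Best: 90 util.

90 util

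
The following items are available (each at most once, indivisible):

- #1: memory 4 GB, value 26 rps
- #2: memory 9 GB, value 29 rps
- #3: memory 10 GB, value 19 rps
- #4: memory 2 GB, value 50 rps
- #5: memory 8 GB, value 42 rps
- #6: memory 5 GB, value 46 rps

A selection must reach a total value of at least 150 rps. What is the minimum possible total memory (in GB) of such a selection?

Subsets with value ≥ 150, sorted by total memory:
- #1+#4+#5+#6: memory 19, value 164
- #1+#2+#4+#6: memory 20, value 151
- #2+#4+#5+#6: memory 24, value 167
Minimum memory: 19 GB.

19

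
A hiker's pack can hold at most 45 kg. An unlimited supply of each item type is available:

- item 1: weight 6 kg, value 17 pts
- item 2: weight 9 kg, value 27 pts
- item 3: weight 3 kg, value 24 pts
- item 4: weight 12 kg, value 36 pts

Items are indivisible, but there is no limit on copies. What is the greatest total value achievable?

Best value-per-unit is item 3 at 24/3, and filling with it alone uses weight 15×3=45. No mix of the others beats 15×24 = 360.

360 pts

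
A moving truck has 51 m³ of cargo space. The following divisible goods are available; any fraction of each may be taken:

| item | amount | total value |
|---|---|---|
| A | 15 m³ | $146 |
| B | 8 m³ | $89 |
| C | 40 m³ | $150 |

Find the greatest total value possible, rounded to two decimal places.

Take in order of value per unit:
- B (89/8 per unit): all 8 → value 89, running total 89.00
- A (146/15 per unit): all 15 → value 146, running total 235.00
- C (150/40 per unit): 28 of 40 → value 28×150/40 = 105.0000, running total 340.00
Total 340.00.

340.00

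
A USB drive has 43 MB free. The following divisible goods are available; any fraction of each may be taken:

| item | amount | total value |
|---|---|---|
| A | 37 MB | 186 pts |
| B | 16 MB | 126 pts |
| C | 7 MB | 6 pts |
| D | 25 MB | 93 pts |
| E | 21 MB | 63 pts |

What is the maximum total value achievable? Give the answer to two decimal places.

Take in order of value per unit:
- B (126/16 per unit): all 16 → value 126, running total 126.00
- A (186/37 per unit): 27 of 37 → value 27×186/37 = 135.7297, running total 261.73
Total 261.73.

261.73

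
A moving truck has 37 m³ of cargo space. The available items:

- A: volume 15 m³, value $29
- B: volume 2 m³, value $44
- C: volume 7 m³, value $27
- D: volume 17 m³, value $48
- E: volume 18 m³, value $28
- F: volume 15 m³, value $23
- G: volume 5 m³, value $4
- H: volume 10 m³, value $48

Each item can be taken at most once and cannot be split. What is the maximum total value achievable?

$167

This is a 0/1 knapsack; check combinations near the capacity.
- B+C+D+H: volume 2+7+17+10=36, value 44+27+48+48=167
- A+B+C+H: volume 15+2+7+10=34, value 29+44+27+48=148
- B+C+E+H: volume 2+7+18+10=37, value 44+27+28+48=147
Best: $167.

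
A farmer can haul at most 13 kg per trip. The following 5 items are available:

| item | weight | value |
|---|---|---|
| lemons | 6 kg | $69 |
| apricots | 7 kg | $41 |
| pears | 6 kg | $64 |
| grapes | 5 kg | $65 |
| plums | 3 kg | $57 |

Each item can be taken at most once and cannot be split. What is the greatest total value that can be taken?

$134

This is a 0/1 knapsack; check combinations near the capacity.
- lemons+grapes: weight 6+5=11, value 69+65=134
- lemons+pears: weight 6+6=12, value 69+64=133
- pears+grapes: weight 6+5=11, value 64+65=129
- lemons+plums: weight 6+3=9, value 69+57=126
- grapes+plums: weight 5+3=8, value 65+57=122
Best: $134.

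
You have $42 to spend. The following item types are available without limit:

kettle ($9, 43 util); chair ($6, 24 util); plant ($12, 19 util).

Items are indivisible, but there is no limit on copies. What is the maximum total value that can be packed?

196 util

Best value-per-unit is kettle at 43/9; filling with it alone gives 4×43 = 172.
Optimal mix: 4×kettle + 1×chair → cost 42, value 196.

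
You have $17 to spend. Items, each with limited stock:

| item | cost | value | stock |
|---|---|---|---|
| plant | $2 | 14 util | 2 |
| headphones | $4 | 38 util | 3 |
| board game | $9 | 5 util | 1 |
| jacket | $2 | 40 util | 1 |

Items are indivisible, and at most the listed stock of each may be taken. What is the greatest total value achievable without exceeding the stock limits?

Top feasible selections:
- 1×plant + 3×headphones + 1×jacket: cost 16, value 168
- 3×headphones + 1×jacket: cost 14, value 154
Best: 168 util.

168 util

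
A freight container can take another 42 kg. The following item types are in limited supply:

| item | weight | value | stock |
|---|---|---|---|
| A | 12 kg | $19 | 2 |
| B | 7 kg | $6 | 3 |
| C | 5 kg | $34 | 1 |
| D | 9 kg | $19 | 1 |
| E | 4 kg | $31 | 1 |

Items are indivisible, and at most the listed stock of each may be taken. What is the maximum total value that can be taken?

Best selections within weight 42 and stock limits:
- 2×A + 1×C + 1×D + 1×E: weight 42, value 122
- 1×A + 1×B + 1×C + 1×D + 1×E: weight 37, value 109
Best: $122.

$122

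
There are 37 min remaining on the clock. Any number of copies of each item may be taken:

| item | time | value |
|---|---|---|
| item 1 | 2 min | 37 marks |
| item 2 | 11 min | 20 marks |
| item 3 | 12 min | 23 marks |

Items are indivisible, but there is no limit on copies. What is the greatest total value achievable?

666 marks

Best value-per-unit is item 1 at 37/2, and filling with it alone uses time 18×2=36. No mix of the others beats 18×37 = 666.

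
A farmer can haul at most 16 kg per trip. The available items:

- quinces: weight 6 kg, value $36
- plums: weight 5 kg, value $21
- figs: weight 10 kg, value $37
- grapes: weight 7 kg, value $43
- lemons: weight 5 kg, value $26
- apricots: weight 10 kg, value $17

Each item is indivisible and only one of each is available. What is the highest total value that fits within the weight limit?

Check high-value combinations within 16 kg:
- quinces+plums+lemons: weight 6+5+5=16, value 36+21+26=83
- quinces+grapes: weight 6+7=13, value 36+43=79
- quinces+figs: weight 6+10=16, value 36+37=73
Best: $83.

$83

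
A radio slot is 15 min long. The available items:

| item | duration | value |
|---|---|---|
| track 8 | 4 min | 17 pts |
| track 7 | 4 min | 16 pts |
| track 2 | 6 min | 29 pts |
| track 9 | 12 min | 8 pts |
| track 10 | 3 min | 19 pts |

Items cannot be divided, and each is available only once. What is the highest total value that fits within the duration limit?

65 pts

This is a 0/1 knapsack; check combinations near the capacity.
- track 8+track 2+track 10: duration 4+6+3=13, value 17+29+19=65
- track 7+track 2+track 10: duration 4+6+3=13, value 16+29+19=64
- track 8+track 7+track 2: duration 4+4+6=14, value 17+16+29=62
Best: 65 pts.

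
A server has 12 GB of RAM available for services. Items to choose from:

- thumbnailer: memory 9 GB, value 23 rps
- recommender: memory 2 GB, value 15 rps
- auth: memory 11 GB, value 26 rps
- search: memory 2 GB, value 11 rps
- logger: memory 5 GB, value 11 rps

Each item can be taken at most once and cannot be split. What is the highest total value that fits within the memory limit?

Check high-value combinations within 12 GB:
- thumbnailer+recommender: memory 9+2=11, value 23+15=38
- recommender+search+logger: memory 2+2+5=9, value 15+11+11=37
- thumbnailer+search: memory 9+2=11, value 23+11=34
- recommender+search: memory 2+2=4, value 15+11=26
- recommender+logger: memory 2+5=7, value 15+11=26
Best: 38 rps.

38 rps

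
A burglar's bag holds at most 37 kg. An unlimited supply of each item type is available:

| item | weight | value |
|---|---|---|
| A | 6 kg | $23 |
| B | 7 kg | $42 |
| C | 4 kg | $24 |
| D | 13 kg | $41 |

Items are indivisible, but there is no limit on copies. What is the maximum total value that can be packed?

$222

Best value-per-unit is B at 42/7; filling with it alone gives 5×42 = 210.
Optimal mix: 3×B + 4×C → weight 37, value 222.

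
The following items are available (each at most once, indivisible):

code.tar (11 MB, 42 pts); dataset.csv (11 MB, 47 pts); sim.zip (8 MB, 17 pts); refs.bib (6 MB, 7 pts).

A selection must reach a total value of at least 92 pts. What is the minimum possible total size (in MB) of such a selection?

28

Subsets with value ≥ 92, sorted by total size:
- code.tar+dataset.csv+refs.bib: size 28, value 96
- code.tar+dataset.csv+sim.zip: size 30, value 106
- code.tar+dataset.csv+sim.zip+refs.bib: size 36, value 113
Minimum size: 28 MB.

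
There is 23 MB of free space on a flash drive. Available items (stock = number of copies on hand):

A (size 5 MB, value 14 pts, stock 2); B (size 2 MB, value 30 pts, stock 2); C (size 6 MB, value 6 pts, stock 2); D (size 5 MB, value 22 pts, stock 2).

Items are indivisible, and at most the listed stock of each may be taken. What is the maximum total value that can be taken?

118 pts

Top feasible selections:
- 1×A + 2×B + 2×D: size 19, value 118
- 2×A + 2×B + 1×D: size 19, value 110
- 2×B + 1×C + 2×D: size 20, value 110
- 2×B + 2×D: size 14, value 104
Best: 118 pts.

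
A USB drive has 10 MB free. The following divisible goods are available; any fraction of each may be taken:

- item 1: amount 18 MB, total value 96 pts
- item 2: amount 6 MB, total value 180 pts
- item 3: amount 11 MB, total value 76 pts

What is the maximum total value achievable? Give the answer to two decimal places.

Take in order of value per unit:
- item 2 (180/6 per unit): all 6 → value 180, running total 180.00
- item 3 (76/11 per unit): 4 of 11 → value 4×76/11 = 27.6364, running total 207.64
Total 207.64.

207.64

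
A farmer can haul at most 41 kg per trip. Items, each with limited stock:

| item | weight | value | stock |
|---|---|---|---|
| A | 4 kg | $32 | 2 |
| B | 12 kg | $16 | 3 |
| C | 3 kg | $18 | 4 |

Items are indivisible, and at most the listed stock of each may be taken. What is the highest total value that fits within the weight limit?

Top feasible selections:
- 2×A + 1×B + 4×C: weight 32, value 152
- 2×A + 2×B + 3×C: weight 41, value 150
- 2×A + 4×C: weight 20, value 136
Best: $152.

$152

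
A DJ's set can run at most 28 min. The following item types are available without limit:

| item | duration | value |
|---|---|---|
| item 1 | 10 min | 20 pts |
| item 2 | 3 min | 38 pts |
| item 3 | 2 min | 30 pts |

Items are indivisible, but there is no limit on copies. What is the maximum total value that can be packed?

420 pts

Best value-per-unit is item 3 at 30/2, and filling with it alone uses duration 14×2=28. No mix of the others beats 14×30 = 420.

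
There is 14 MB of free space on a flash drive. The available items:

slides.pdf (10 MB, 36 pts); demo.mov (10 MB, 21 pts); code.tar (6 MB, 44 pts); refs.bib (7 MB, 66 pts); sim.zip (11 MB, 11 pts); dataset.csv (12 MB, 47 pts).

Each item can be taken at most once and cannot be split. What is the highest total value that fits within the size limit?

Check high-value combinations within 14 MB:
- code.tar+refs.bib: size 6+7=13, value 44+66=110
- refs.bib: size 7, value 66
- dataset.csv: size 12, value 47
- code.tar: size 6, value 44
Best: 110 pts.

110 pts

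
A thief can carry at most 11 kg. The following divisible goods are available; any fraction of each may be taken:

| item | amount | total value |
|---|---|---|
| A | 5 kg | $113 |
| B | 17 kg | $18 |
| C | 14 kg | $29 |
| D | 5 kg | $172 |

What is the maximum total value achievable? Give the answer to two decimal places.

Take in order of value per unit:
- D (172/5 per unit): all 5 → value 172, running total 172.00
- A (113/5 per unit): all 5 → value 113, running total 285.00
- C (29/14 per unit): 1 of 14 → value 1×29/14 = 2.0714, running total 287.07
Total 287.07.

287.07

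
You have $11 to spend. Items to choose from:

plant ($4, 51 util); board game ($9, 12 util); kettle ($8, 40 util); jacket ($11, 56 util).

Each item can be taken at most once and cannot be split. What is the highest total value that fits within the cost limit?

Check high-value combinations within $11:
- jacket: cost 11, value 56
- plant: cost 4, value 51
- kettle: cost 8, value 40
- board game: cost 9, value 12
Best: 56 util.

56 util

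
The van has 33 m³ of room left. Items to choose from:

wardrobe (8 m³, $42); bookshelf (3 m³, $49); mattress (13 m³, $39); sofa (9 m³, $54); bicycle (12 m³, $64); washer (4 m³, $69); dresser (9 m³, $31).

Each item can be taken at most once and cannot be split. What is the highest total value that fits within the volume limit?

This is a 0/1 knapsack; check combinations near the capacity.
- wardrobe+bookshelf+sofa+washer+dresser: volume 8+3+9+4+9=33, value 42+49+54+69+31=245
- bookshelf+sofa+bicycle+washer: volume 3+9+12+4=28, value 49+54+64+69=236
- wardrobe+sofa+bicycle+washer: volume 8+9+12+4=33, value 42+54+64+69=229
Best: $245.

$245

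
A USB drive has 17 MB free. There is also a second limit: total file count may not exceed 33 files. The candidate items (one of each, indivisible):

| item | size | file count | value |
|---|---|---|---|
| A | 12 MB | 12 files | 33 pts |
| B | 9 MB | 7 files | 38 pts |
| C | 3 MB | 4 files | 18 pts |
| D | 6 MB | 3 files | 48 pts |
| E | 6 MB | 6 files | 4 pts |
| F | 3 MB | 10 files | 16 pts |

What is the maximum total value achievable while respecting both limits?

Feasible sets respecting both limits:
- B+D: size 15, file count 10, value 86
- C+D+F: size 12, file count 17, value 82
- B+C+F: size 15, file count 21, value 72
Best: 86 pts.

86 pts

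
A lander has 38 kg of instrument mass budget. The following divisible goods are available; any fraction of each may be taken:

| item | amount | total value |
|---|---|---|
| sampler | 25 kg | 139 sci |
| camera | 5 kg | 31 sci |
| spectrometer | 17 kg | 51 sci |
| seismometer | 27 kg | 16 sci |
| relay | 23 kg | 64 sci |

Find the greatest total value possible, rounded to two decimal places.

Take in order of value per unit:
- camera (31/5 per unit): all 5 → value 31, running total 31.00
- sampler (139/25 per unit): all 25 → value 139, running total 170.00
- spectrometer (51/17 per unit): 8 of 17 → value 8×51/17 = 24.0000, running total 194.00
Total 194.00.

194.00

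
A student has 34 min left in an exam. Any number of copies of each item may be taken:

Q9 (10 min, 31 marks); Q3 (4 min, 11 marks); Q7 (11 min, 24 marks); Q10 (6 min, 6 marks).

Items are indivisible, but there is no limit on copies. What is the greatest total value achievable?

Best value-per-unit is Q9 at 31/10; filling with it alone gives 3×31 = 93.
Optimal mix: 3×Q9 + 1×Q3 → time 34, value 104.

104 marks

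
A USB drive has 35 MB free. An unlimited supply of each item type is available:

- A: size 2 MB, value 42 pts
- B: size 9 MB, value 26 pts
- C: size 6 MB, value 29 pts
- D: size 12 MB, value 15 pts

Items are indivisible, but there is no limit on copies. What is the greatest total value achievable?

Best value-per-unit is A at 42/2, and filling with it alone uses size 17×2=34. No mix of the others beats 17×42 = 714.

714 pts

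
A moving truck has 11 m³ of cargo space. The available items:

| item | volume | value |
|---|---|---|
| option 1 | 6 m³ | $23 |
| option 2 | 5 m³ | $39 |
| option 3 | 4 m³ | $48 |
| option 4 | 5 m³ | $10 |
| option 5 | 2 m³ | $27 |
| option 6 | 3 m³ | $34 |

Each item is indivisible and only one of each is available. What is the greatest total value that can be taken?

Check high-value combinations within 11 m³:
- option 2+option 3+option 5: volume 5+4+2=11, value 39+48+27=114
- option 3+option 5+option 6: volume 4+2+3=9, value 48+27+34=109
- option 2+option 5+option 6: volume 5+2+3=10, value 39+27+34=100
- option 2+option 3: volume 5+4=9, value 39+48=87
- option 3+option 4+option 5: volume 4+5+2=11, value 48+10+27=85
Best: $114.

$114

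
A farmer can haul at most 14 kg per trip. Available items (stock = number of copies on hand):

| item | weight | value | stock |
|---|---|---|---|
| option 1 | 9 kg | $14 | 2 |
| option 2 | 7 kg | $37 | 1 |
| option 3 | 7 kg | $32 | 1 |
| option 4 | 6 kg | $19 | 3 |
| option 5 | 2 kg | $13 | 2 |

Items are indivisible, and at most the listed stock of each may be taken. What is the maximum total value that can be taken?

Top feasible selections:
- 1×option 2 + 1×option 3: weight 14, value 69
- 1×option 2 + 2×option 5: weight 11, value 63
- 1×option 3 + 2×option 5: weight 11, value 58
- 1×option 2 + 1×option 4: weight 13, value 56
Best: $69.

$69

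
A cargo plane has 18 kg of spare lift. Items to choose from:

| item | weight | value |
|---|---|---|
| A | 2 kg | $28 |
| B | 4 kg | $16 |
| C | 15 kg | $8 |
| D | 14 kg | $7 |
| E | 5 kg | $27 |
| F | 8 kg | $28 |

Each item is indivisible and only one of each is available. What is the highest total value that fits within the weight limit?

Check high-value combinations within 18 kg:
- A+E+F: weight 2+5+8=15, value 28+27+28=83
- A+B+F: weight 2+4+8=14, value 28+16+28=72
- A+B+E: weight 2+4+5=11, value 28+16+27=71
- B+E+F: weight 4+5+8=17, value 16+27+28=71
- A+F: weight 2+8=10, value 28+28=56
Best: $83.

$83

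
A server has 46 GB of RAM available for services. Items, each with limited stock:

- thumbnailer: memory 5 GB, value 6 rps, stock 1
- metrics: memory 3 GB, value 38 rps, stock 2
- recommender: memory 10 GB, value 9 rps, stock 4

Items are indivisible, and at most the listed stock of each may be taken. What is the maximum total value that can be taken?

Top feasible selections:
- 2×metrics + 4×recommender: memory 46, value 112
- 1×thumbnailer + 2×metrics + 3×recommender: memory 41, value 109
- 2×metrics + 3×recommender: memory 36, value 103
Best: 112 rps.

112 rps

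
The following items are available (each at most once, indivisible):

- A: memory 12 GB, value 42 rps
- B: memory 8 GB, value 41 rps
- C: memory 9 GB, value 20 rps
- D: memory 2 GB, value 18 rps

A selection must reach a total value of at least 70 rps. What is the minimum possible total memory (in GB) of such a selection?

19

Subsets with value ≥ 70, sorted by total memory:
- B+C+D: memory 19, value 79
- A+B: memory 20, value 83
Minimum memory: 19 GB.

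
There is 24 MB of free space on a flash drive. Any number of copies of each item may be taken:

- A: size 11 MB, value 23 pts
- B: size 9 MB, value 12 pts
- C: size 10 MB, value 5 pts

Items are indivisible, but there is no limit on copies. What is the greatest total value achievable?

Best value-per-unit is A at 23/11, and filling with it alone uses size 2×11=22. No mix of the others beats 2×23 = 46.

46 pts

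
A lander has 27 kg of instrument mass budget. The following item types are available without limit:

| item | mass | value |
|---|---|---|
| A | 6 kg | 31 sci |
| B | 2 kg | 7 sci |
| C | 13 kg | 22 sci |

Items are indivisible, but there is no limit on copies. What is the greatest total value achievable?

131 sci

Best value-per-unit is A at 31/6; filling with it alone gives 4×31 = 124.
Optimal mix: 4×A + 1×B → mass 26, value 131.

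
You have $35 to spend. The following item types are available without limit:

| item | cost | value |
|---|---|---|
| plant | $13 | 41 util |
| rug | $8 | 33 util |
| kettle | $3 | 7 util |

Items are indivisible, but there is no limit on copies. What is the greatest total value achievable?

139 util

Best value-per-unit is rug at 33/8; filling with it alone gives 4×33 = 132.
Optimal mix: 4×rug + 1×kettle → cost 35, value 139.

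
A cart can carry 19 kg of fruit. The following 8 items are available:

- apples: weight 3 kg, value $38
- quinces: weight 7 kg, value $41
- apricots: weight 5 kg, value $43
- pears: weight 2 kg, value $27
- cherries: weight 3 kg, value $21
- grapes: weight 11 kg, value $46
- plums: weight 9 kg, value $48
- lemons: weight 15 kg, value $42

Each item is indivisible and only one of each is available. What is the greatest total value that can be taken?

This is a 0/1 knapsack; check combinations near the capacity.
- apples+apricots+pears+plums: weight 3+5+2+9=19, value 38+43+27+48=156
- apples+quinces+apricots+pears: weight 3+7+5+2=17, value 38+41+43+27=149
- apples+quinces+apricots+cherries: weight 3+7+5+3=18, value 38+41+43+21=143
- apricots+pears+cherries+plums: weight 5+2+3+9=19, value 43+27+21+48=139
- apples+pears+cherries+plums: weight 3+2+3+9=17, value 38+27+21+48=134
Best: $156.

$156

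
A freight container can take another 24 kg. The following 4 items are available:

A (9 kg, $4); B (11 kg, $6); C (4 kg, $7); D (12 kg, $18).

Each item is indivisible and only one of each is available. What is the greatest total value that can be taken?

$25

Check high-value combinations within 24 kg:
- C+D: weight 4+12=16, value 7+18=25
- B+D: weight 11+12=23, value 6+18=24
- A+D: weight 9+12=21, value 4+18=22
- D: weight 12, value 18
Best: $25.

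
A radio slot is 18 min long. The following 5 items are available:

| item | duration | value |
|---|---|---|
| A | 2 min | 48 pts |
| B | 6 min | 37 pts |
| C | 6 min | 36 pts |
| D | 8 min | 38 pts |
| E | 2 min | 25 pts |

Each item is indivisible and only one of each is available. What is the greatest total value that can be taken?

Check high-value combinations within 18 min:
- A+B+D+E: duration 2+6+8+2=18, value 48+37+38+25=148
- A+C+D+E: duration 2+6+8+2=18, value 48+36+38+25=147
- A+B+C+E: duration 2+6+6+2=16, value 48+37+36+25=146
- A+B+D: duration 2+6+8=16, value 48+37+38=123
- A+C+D: duration 2+6+8=16, value 48+36+38=122
Best: 148 pts.

148 pts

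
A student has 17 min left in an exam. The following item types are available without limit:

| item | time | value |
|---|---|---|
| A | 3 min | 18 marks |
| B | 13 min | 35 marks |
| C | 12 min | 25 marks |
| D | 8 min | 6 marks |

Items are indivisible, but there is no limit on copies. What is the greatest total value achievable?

Best value-per-unit is A at 18/3, and filling with it alone uses time 5×3=15. No mix of the others beats 5×18 = 90.

90 marks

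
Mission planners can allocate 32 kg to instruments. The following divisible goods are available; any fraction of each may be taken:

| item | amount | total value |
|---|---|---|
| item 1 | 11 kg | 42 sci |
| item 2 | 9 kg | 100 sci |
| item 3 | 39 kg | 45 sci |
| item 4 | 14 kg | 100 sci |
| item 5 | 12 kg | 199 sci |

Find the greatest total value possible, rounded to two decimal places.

Take in order of value per unit:
- item 5 (199/12 per unit): all 12 → value 199, running total 199.00
- item 2 (100/9 per unit): all 9 → value 100, running total 299.00
- item 4 (100/14 per unit): 11 of 14 → value 11×100/14 = 78.5714, running total 377.57
Total 377.57.

377.57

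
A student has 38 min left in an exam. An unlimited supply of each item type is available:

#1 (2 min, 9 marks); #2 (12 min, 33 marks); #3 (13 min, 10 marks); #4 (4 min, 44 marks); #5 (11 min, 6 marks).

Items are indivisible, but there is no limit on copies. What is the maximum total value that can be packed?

405 marks

Best value-per-unit is #4 at 44/4; filling with it alone gives 9×44 = 396.
Optimal mix: 1×#1 + 9×#4 → time 38, value 405.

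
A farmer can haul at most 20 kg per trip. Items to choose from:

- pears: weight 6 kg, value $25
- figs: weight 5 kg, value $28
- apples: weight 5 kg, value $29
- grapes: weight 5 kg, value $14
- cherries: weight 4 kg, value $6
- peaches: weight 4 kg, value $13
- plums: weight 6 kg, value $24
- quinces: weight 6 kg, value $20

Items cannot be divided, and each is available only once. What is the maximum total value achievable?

$95

This is a 0/1 knapsack; check combinations near the capacity.
- pears+figs+apples+peaches: weight 6+5+5+4=20, value 25+28+29+13=95
- figs+apples+peaches+plums: weight 5+5+4+6=20, value 28+29+13+24=94
- figs+apples+peaches+quinces: weight 5+5+4+6=20, value 28+29+13+20=90
- pears+figs+apples+cherries: weight 6+5+5+4=20, value 25+28+29+6=88
- figs+apples+cherries+plums: weight 5+5+4+6=20, value 28+29+6+24=87
Best: $95.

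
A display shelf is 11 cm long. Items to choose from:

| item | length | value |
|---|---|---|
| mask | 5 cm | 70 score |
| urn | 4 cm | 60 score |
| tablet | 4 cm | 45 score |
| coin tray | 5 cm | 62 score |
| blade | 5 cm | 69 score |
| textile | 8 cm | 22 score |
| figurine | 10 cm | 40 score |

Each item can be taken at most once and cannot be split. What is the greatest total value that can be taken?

139 score

Check high-value combinations within 11 cm:
- mask+blade: length 5+5=10, value 70+69=139
- mask+coin tray: length 5+5=10, value 70+62=132
- coin tray+blade: length 5+5=10, value 62+69=131
- mask+urn: length 5+4=9, value 70+60=130
Best: 139 score.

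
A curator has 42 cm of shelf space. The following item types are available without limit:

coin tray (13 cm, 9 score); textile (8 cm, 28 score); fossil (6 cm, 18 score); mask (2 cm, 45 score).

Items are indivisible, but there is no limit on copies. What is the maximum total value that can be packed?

Best value-per-unit is mask at 45/2, and filling with it alone uses length 21×2=42. No mix of the others beats 21×45 = 945.

945 score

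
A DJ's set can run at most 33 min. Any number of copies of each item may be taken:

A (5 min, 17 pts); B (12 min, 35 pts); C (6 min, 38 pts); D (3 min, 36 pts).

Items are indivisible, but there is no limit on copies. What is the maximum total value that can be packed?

396 pts

Best value-per-unit is D at 36/3, and filling with it alone uses duration 11×3=33. No mix of the others beats 11×36 = 396.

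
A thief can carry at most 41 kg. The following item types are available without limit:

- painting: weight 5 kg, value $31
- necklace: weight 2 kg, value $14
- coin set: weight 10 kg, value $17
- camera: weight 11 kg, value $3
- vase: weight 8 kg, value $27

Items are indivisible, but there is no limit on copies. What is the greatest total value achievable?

$283

Best value-per-unit is necklace at 14/2; filling with it alone gives 20×14 = 280.
Optimal mix: 1×painting + 18×necklace → weight 41, value 283.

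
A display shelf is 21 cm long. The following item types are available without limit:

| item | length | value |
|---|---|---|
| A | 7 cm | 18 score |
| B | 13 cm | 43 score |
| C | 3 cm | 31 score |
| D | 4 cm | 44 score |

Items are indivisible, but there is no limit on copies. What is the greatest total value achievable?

225 score

Best value-per-unit is D at 44/4; filling with it alone gives 5×44 = 220.
Optimal mix: 3×C + 3×D → length 21, value 225.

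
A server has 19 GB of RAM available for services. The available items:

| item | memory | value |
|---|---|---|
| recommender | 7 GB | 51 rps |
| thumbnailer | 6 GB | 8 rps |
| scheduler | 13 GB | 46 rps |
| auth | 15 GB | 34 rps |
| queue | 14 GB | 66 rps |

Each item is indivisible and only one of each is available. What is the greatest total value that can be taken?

66 rps

This is a 0/1 knapsack; check combinations near the capacity.
- queue: memory 14, value 66
- recommender+thumbnailer: memory 7+6=13, value 51+8=59
- thumbnailer+scheduler: memory 6+13=19, value 8+46=54
- recommender: memory 7, value 51
Best: 66 rps.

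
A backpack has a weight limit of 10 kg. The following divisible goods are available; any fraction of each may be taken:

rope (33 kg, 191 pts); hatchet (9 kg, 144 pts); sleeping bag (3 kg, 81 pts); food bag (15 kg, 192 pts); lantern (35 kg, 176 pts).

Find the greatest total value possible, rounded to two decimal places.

193.00

Take in order of value per unit:
- sleeping bag (81/3 per unit): all 3 → value 81, running total 81.00
- hatchet (144/9 per unit): 7 of 9 → value 7×144/9 = 112.0000, running total 193.00
Total 193.00.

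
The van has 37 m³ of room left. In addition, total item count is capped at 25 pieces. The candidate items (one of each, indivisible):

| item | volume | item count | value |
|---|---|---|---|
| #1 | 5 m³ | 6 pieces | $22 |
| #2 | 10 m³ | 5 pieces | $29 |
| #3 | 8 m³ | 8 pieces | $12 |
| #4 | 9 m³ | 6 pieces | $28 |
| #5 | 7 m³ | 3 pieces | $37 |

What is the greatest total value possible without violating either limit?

Feasible sets respecting both limits:
- #1+#2+#4+#5: volume 31, item count 20, value 116
- #2+#3+#4+#5: volume 34, item count 22, value 106
- #1+#2+#3+#5: volume 30, item count 22, value 100
- #1+#3+#4+#5: volume 29, item count 23, value 99
Best: $116.

$116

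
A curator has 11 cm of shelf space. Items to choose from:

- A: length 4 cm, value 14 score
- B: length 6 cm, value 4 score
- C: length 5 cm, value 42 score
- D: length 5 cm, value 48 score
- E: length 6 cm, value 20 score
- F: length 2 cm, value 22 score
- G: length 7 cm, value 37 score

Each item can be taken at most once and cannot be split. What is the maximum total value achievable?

This is a 0/1 knapsack; check combinations near the capacity.
- C+D: length 5+5=10, value 42+48=90
- A+D+F: length 4+5+2=11, value 14+48+22=84
- A+C+F: length 4+5+2=11, value 14+42+22=78
Best: 90 score.

90 score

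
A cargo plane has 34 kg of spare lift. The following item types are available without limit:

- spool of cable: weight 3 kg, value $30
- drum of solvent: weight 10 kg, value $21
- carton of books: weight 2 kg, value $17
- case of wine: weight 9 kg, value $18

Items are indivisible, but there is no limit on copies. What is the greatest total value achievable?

Best value-per-unit is spool of cable at 30/3; filling with it alone gives 11×30 = 330.
Optimal mix: 10×spool of cable + 2×carton of books → weight 34, value 334.

$334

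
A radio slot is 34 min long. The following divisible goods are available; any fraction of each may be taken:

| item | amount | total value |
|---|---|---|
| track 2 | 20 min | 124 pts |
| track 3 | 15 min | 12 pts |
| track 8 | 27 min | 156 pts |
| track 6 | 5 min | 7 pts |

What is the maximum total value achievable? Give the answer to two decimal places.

204.89

Take in order of value per unit:
- track 2 (124/20 per unit): all 20 → value 124, running total 124.00
- track 8 (156/27 per unit): 14 of 27 → value 14×156/27 = 80.8889, running total 204.89
Total 204.89.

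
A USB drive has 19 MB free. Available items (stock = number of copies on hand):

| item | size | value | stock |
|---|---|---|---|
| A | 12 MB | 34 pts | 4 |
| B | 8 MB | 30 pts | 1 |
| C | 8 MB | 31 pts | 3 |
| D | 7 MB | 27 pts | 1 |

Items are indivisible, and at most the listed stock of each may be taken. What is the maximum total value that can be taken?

Top feasible selections:
- 2×C: size 16, value 62
- 1×B + 1×C: size 16, value 61
- 1×A + 1×D: size 19, value 61
- 1×C + 1×D: size 15, value 58
Best: 62 pts.

62 pts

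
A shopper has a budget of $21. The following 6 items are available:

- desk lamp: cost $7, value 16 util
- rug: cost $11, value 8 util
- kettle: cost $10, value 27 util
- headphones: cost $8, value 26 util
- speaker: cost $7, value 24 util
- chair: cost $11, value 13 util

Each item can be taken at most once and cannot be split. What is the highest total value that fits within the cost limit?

Check high-value combinations within $21:
- kettle+headphones: cost 10+8=18, value 27+26=53
- kettle+speaker: cost 10+7=17, value 27+24=51
- headphones+speaker: cost 8+7=15, value 26+24=50
- desk lamp+kettle: cost 7+10=17, value 16+27=43
- desk lamp+headphones: cost 7+8=15, value 16+26=42
Best: 53 util.

53 util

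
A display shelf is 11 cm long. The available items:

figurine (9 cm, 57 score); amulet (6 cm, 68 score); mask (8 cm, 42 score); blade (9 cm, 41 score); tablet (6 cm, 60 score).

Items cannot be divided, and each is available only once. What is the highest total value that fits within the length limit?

68 score

Check high-value combinations within 11 cm:
- amulet: length 6, value 68
- tablet: length 6, value 60
- figurine: length 9, value 57
- mask: length 8, value 42
- blade: length 9, value 41
Best: 68 score.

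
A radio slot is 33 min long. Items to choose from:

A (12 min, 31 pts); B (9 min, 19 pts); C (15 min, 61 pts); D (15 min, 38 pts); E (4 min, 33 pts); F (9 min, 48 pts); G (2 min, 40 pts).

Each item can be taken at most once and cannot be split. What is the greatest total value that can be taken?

182 pts

Check high-value combinations within 33 min:
- C+E+F+G: duration 15+4+9+2=30, value 61+33+48+40=182
- A+C+E+G: duration 12+15+4+2=33, value 31+61+33+40=165
- D+E+F+G: duration 15+4+9+2=30, value 38+33+48+40=159
- B+C+E+G: duration 9+15+4+2=30, value 19+61+33+40=153
Best: 182 pts.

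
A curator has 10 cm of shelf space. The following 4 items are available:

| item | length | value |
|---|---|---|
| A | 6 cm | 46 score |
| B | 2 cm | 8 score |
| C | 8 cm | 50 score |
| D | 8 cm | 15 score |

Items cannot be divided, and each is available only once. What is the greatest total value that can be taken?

Check high-value combinations within 10 cm:
- B+C: length 2+8=10, value 8+50=58
- A+B: length 6+2=8, value 46+8=54
- C: length 8, value 50
- A: length 6, value 46
Best: 58 score.

58 score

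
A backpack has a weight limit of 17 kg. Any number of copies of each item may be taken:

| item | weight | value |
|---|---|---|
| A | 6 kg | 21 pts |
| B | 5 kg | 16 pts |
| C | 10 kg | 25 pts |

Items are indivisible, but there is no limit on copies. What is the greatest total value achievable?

Best value-per-unit is A at 21/6; filling with it alone gives 2×21 = 42.
Optimal mix: 2×A + 1×B → weight 17, value 58.

58 pts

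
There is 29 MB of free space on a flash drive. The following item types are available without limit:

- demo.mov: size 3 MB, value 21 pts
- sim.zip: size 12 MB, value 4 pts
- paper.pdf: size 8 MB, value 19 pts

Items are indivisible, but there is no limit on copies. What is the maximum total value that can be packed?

Best value-per-unit is demo.mov at 21/3, and filling with it alone uses size 9×3=27. No mix of the others beats 9×21 = 189.

189 pts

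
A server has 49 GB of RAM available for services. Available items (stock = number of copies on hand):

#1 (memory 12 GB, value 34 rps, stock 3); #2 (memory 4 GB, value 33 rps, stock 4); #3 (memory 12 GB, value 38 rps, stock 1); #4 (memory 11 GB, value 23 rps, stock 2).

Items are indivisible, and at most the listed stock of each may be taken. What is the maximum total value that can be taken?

Best selections within memory 49 and stock limits:
- 2×#1 + 3×#2 + 1×#3: memory 48, value 205
- 1×#1 + 4×#2 + 1×#3: memory 40, value 204
- 3×#1 + 3×#2: memory 48, value 201
- 2×#1 + 4×#2: memory 40, value 200
Best: 205 rps.

205 rps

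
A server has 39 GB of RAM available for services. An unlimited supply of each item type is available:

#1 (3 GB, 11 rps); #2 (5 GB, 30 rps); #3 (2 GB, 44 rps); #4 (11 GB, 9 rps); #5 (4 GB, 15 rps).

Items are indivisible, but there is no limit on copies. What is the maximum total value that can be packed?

Best value-per-unit is #3 at 44/2, and filling with it alone uses memory 19×2=38. No mix of the others beats 19×44 = 836.

836 rps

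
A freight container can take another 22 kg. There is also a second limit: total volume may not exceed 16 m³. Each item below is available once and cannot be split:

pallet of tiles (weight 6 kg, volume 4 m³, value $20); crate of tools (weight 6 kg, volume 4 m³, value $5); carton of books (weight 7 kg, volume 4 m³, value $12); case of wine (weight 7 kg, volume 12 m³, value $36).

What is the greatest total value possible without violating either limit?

$56

Feasible sets respecting both limits:
- pallet of tiles+case of wine: weight 13, volume 16, value 56
- carton of books+case of wine: weight 14, volume 16, value 48
- crate of tools+case of wine: weight 13, volume 16, value 41
- pallet of tiles+crate of tools+carton of books: weight 19, volume 12, value 37
Best: $56.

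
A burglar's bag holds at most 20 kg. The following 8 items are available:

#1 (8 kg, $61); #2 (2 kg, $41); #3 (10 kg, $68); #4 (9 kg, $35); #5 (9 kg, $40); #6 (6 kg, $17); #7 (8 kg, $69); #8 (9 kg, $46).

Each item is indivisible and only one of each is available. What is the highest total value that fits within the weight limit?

$178

Check high-value combinations within 20 kg:
- #2+#3+#7: weight 2+10+8=20, value 41+68+69=178
- #1+#2+#7: weight 8+2+8=18, value 61+41+69=171
- #1+#2+#3: weight 8+2+10=20, value 61+41+68=170
- #2+#7+#8: weight 2+8+9=19, value 41+69+46=156
- #2+#5+#7: weight 2+9+8=19, value 41+40+69=150
Best: $178.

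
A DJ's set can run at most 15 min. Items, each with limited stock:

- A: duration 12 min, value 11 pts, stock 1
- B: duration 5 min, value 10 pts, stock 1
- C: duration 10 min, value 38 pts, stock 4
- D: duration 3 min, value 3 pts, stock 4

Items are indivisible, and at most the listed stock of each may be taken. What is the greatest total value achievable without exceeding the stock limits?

48 pts

Best selections within duration 15 and stock limits:
- 1×B + 1×C: duration 15, value 48
- 1×C + 1×D: duration 13, value 41
- 1×C: duration 10, value 38
- 1×B + 3×D: duration 14, value 19
Best: 48 pts.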